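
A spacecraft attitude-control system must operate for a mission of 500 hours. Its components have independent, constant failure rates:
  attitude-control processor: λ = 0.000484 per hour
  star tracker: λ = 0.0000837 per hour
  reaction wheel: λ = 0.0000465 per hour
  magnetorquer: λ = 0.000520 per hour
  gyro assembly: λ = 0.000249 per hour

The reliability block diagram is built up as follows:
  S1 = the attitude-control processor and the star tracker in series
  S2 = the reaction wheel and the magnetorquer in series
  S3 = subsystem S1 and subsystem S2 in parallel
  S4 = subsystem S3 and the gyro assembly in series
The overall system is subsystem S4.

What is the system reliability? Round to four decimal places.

0.8291

R(attitude-control processor) = exp(−0.000484 × 500) = 0.785056
R(star tracker) = exp(−0.0000837 × 500) = 0.959014
R(reaction wheel) = exp(−0.0000465 × 500) = 0.977018
R(magnetorquer) = exp(−0.000520 × 500) = 0.771052
R(gyro assembly) = exp(−0.000249 × 500) = 0.882938
Series (attitude-control processor and star tracker): 0.785056 × 0.959014 = 0.752880
Series (reaction wheel and magnetorquer): 0.977018 × 0.771052 = 0.753332
Parallel ([0.752880] and [0.753332]): 1 − (1 − 0.752880)(1 − 0.753332) = 0.939043
Series ([0.939043] and gyro assembly): 0.939043 × 0.882938 = 0.8291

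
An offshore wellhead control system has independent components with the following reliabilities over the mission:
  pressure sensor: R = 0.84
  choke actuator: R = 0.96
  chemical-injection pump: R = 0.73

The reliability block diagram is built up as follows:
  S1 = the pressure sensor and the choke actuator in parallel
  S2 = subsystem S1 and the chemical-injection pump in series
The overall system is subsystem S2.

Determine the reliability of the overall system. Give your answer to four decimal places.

Parallel (pressure sensor and choke actuator): 1 − (1 − 0.840000)(1 − 0.960000) = 0.993600
Series ([0.993600] and chemical-injection pump): 0.993600 × 0.730000 = 0.7253

0.7253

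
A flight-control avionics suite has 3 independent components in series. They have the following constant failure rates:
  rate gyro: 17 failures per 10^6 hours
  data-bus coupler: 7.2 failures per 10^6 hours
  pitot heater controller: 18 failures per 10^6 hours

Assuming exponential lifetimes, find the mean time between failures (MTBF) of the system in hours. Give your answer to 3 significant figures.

23700

Series of exponential components: λ_sys = Σ λ_i
λ_sys = 0.000017 + 0.0000072 + 0.000018 = 4.2200e-05 /h
MTBF = 1 / λ_sys = 23700 h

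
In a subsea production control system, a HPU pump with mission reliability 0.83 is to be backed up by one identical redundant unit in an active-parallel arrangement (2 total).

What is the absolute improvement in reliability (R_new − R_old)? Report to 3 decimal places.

R_before = 0.83
R_after = 1 − (1 − 0.83)^2 = 0.971
ΔR = 0.971 − 0.83 = 0.141

0.141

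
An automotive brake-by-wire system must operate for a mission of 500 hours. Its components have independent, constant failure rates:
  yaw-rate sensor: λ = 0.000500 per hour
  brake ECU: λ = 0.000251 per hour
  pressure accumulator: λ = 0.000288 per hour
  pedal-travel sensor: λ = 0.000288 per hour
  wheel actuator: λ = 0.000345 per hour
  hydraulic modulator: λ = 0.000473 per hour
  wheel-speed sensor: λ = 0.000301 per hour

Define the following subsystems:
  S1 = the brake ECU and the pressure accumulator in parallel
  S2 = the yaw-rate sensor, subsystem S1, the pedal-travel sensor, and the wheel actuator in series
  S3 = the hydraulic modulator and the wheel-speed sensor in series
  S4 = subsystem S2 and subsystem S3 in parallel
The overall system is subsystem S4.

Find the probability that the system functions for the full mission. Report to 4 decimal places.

0.8583

R(yaw-rate sensor) = exp(−0.000500 × 500) = 0.778801
R(brake ECU) = exp(−0.000251 × 500) = 0.882056
R(pressure accumulator) = exp(−0.000288 × 500) = 0.865888
R(pedal-travel sensor) = exp(−0.000288 × 500) = 0.865888
R(wheel actuator) = exp(−0.000345 × 500) = 0.841558
R(hydraulic modulator) = exp(−0.000473 × 500) = 0.789386
R(wheel-speed sensor) = exp(−0.000301 × 500) = 0.860278
Parallel (brake ECU and pressure accumulator): 1 − (1 − 0.882056)(1 − 0.865888) = 0.984182
Series (yaw-rate sensor, [0.984182], pedal-travel sensor, and wheel actuator): 0.778801 × 0.984182 × 0.865888 × 0.841558 = 0.558532
Series (hydraulic modulator and wheel-speed sensor): 0.789386 × 0.860278 = 0.679091
Parallel ([0.558532] and [0.679091]): 1 − (1 − 0.558532)(1 − 0.679091) = 0.8583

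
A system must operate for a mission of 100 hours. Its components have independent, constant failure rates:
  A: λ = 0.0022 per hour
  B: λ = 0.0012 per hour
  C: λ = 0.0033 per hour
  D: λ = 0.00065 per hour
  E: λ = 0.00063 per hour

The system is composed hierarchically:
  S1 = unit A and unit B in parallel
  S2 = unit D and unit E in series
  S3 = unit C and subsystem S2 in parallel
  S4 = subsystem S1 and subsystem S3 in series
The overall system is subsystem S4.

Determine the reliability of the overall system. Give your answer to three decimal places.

0.945

R(A) = exp(−0.0022 × 100) = 0.80252
R(B) = exp(−0.0012 × 100) = 0.88692
R(C) = exp(−0.0033 × 100) = 0.71892
R(D) = exp(−0.00065 × 100) = 0.93707
R(E) = exp(−0.00063 × 100) = 0.93894
Parallel (A and B): 1 − (1 − 0.80252)(1 − 0.88692) = 0.97767
Series (D and E): 0.93707 × 0.93894 = 0.87985
Parallel (C and [0.87985]): 1 − (1 − 0.71892)(1 − 0.87985) = 0.96623
Series ([0.97767] and [0.96623]): 0.97767 × 0.96623 = 0.945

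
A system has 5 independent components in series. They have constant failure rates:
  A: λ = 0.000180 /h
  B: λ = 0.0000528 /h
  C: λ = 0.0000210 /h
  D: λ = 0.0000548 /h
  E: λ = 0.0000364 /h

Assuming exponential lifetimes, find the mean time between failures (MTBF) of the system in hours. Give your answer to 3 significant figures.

2900

Series of exponential components: λ_sys = Σ λ_i
λ_sys = 0.000180 + 0.0000528 + 0.0000210 + 0.0000548 + 0.0000364 = 3.4500e-04 /h
MTBF = 1 / λ_sys = 2900 h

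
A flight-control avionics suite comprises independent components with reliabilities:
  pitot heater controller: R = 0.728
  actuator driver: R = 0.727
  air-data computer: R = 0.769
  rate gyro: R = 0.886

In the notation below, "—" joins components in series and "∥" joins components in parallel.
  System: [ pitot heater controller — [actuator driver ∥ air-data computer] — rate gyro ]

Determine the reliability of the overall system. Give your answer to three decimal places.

Parallel (actuator driver and air-data computer): 1 − (1 − 0.72700)(1 − 0.76900) = 0.93694
Series (pitot heater controller, [0.93694], and rate gyro): 0.72800 × 0.93694 × 0.88600 = 0.604

0.604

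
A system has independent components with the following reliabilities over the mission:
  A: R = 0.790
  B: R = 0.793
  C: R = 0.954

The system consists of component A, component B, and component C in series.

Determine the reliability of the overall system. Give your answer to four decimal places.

0.5977

Series (A, B, and C): 0.790000 × 0.793000 × 0.954000 = 0.5977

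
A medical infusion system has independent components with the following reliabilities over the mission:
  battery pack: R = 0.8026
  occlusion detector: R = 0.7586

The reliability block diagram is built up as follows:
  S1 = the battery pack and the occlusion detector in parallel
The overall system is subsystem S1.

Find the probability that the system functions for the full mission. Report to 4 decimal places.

0.9523

Parallel (battery pack and occlusion detector): 1 − (1 − 0.802600)(1 − 0.758600) = 0.9523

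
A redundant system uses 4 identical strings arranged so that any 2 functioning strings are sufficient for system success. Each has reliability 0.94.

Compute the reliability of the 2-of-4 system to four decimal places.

R = Σ_{i=2}^{4} C(4,i) p^i (1−p)^{4−i} with p = 0.94
C(4,2)·0.94^2·0.06^2 = 0.019086
C(4,3)·0.94^3·0.06^1 = 0.199340
C(4,4)·0.94^4·0.06^0 = 0.780749
Sum = 0.9992

0.9992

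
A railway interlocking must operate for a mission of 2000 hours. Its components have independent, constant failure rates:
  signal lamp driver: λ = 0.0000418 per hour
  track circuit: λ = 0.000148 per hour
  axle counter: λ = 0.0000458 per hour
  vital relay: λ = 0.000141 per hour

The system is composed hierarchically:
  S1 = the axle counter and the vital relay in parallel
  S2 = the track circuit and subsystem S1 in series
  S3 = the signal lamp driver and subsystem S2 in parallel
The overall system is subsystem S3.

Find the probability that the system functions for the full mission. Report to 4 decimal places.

0.9782

R(signal lamp driver) = exp(−0.0000418 × 2000) = 0.919799
R(track circuit) = exp(−0.000148 × 2000) = 0.743787
R(axle counter) = exp(−0.0000458 × 2000) = 0.912470
R(vital relay) = exp(−0.000141 × 2000) = 0.754274
Parallel (axle counter and vital relay): 1 − (1 − 0.912470)(1 − 0.754274) = 0.978492
Series (track circuit and [0.978492]): 0.743787 × 0.978492 = 0.727790
Parallel (signal lamp driver and [0.727790]): 1 − (1 − 0.919799)(1 − 0.727790) = 0.9782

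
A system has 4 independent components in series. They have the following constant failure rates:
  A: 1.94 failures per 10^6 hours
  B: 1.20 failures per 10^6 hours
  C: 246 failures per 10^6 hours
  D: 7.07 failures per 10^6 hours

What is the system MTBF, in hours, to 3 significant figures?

3900

Series of exponential components: λ_sys = Σ λ_i
λ_sys = 0.00000194 + 0.00000120 + 0.000246 + 0.00000707 = 2.5621e-04 /h
MTBF = 1 / λ_sys = 3900 h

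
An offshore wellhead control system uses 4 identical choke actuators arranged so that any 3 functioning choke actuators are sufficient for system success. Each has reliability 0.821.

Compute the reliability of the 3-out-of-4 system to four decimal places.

0.8506

R = Σ_{i=3}^{4} C(4,i) p^i (1−p)^{4−i} with p = 0.821
C(4,3)·0.821^3·0.179^1 = 0.396226
C(4,4)·0.821^4·0.179^0 = 0.454331
Sum = 0.8506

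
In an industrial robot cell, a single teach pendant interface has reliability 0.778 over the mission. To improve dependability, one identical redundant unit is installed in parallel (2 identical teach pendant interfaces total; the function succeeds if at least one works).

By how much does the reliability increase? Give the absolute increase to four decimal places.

R_before = 0.778
R_after = 1 − (1 − 0.778)^2 = 0.9507
ΔR = 0.9507 − 0.778 = 0.1727

0.1727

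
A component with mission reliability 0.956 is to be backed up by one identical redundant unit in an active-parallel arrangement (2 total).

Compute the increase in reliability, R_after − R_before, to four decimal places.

0.0421

R_before = 0.956
R_after = 1 − (1 − 0.956)^2 = 0.9981
ΔR = 0.9981 − 0.956 = 0.0421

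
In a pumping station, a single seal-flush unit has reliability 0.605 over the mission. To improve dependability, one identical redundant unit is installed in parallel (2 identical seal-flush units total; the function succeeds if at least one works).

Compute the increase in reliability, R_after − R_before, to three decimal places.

0.239

R_before = 0.605
R_after = 1 − (1 − 0.605)^2 = 0.844
ΔR = 0.844 − 0.605 = 0.239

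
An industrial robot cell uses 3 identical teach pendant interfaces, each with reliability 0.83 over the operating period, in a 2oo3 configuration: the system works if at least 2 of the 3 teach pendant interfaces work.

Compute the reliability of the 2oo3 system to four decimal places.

0.9231

R = Σ_{i=2}^{3} C(3,i) p^i (1−p)^{3−i} with p = 0.83
C(3,2)·0.83^2·0.17^1 = 0.351339
C(3,3)·0.83^3·0.17^0 = 0.571787
Sum = 0.9231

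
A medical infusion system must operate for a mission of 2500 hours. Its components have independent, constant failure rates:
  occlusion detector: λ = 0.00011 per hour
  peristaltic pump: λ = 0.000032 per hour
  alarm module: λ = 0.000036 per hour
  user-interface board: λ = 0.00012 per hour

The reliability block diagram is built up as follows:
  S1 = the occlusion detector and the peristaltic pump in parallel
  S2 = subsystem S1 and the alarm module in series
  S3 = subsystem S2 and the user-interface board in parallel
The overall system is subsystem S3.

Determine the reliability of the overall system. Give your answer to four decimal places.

0.9733

R(occlusion detector) = exp(−0.00011 × 2500) = 0.759572
R(peristaltic pump) = exp(−0.000032 × 2500) = 0.923116
R(alarm module) = exp(−0.000036 × 2500) = 0.913931
R(user-interface board) = exp(−0.00012 × 2500) = 0.740818
Parallel (occlusion detector and peristaltic pump): 1 − (1 − 0.759572)(1 − 0.923116) = 0.981515
Series ([0.981515] and alarm module): 0.981515 × 0.913931 = 0.897037
Parallel ([0.897037] and user-interface board): 1 − (1 − 0.897037)(1 − 0.740818) = 0.9733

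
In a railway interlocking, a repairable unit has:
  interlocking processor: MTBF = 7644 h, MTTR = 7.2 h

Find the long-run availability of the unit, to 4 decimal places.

0.9991

A(interlocking processor) = MTBF/(MTBF+MTTR) = 7644/(7644+7.2) = 0.9991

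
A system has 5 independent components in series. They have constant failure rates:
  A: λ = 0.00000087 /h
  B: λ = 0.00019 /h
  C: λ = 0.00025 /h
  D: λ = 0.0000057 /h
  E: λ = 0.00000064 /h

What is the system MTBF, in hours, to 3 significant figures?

2240

Series of exponential components: λ_sys = Σ λ_i
λ_sys = 0.00000087 + 0.00019 + 0.00025 + 0.0000057 + 0.00000064 = 4.4721e-04 /h
MTBF = 1 / λ_sys = 2240 h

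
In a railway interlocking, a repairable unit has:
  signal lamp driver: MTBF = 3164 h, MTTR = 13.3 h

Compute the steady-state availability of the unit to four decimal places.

A(signal lamp driver) = MTBF/(MTBF+MTTR) = 3164/(3164+13.3) = 0.9958

0.9958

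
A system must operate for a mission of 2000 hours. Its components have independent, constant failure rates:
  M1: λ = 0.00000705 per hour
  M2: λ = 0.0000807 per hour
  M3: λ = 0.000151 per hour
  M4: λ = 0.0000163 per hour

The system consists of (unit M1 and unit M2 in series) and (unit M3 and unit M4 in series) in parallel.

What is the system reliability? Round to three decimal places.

0.954

R(M1) = exp(−0.00000705 × 2000) = 0.98600
R(M2) = exp(−0.0000807 × 2000) = 0.85095
R(M3) = exp(−0.000151 × 2000) = 0.73934
R(M4) = exp(−0.0000163 × 2000) = 0.96793
Series (M1 and M2): 0.98600 × 0.85095 = 0.83904
Series (M3 and M4): 0.73934 × 0.96793 = 0.71563
Parallel ([0.83904] and [0.71563]): 1 − (1 − 0.83904)(1 − 0.71563) = 0.954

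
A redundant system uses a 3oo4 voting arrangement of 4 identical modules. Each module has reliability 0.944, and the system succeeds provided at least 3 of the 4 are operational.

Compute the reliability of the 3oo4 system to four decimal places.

R = Σ_{i=3}^{4} C(4,i) p^i (1−p)^{4−i} with p = 0.944
C(4,3)·0.944^3·0.056^1 = 0.188436
C(4,4)·0.944^4·0.056^0 = 0.794123
Sum = 0.9826

0.9826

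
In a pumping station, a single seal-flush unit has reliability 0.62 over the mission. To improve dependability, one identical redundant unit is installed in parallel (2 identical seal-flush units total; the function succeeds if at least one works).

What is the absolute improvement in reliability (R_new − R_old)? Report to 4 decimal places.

R_before = 0.62
R_after = 1 − (1 − 0.62)^2 = 0.8556
ΔR = 0.8556 − 0.62 = 0.2356

0.2356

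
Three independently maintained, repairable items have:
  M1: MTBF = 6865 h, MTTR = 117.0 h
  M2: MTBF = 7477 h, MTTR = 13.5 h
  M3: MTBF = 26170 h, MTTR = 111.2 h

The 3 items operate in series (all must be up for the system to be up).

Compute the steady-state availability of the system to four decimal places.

0.9773

A(M1) = MTBF/(MTBF+MTTR) = 6865/(6865+117.0) = 0.983243
A(M2) = MTBF/(MTBF+MTTR) = 7477/(7477+13.5) = 0.998198
A(M3) = MTBF/(MTBF+MTTR) = 26170/(26170+111.2) = 0.995769
Series availability: 0.983243 × 0.998198 × 0.995769 = 0.9773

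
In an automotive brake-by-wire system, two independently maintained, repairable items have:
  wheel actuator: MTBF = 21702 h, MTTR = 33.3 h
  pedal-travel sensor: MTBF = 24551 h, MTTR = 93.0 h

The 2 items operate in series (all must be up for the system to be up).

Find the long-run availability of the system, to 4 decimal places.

A(wheel actuator) = MTBF/(MTBF+MTTR) = 21702/(21702+33.3) = 0.998468
A(pedal-travel sensor) = MTBF/(MTBF+MTTR) = 24551/(24551+93.0) = 0.996226
Series availability: 0.998468 × 0.996226 = 0.9947

0.9947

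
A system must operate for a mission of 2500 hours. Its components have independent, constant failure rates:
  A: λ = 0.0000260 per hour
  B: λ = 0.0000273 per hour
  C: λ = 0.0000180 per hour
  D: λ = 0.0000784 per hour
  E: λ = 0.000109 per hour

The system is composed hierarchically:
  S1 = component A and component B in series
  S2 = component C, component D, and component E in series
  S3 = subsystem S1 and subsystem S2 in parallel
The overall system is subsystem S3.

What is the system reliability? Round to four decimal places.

0.9499

R(A) = exp(−0.0000260 × 2500) = 0.937067
R(B) = exp(−0.0000273 × 2500) = 0.934027
R(C) = exp(−0.0000180 × 2500) = 0.955997
R(D) = exp(−0.0000784 × 2500) = 0.822012
R(E) = exp(−0.000109 × 2500) = 0.761473
Series (A and B): 0.937067 × 0.934027 = 0.875246
Series (C, D, and E): 0.955997 × 0.822012 × 0.761473 = 0.598397
Parallel ([0.875246] and [0.598397]): 1 − (1 − 0.875246)(1 − 0.598397) = 0.9499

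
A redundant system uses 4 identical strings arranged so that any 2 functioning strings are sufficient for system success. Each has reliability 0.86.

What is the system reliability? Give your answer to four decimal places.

0.9902

R = Σ_{i=2}^{4} C(4,i) p^i (1−p)^{4−i} with p = 0.86
C(4,2)·0.86^2·0.14^2 = 0.086977
C(4,3)·0.86^3·0.14^1 = 0.356191
C(4,4)·0.86^4·0.14^0 = 0.547008
Sum = 0.9902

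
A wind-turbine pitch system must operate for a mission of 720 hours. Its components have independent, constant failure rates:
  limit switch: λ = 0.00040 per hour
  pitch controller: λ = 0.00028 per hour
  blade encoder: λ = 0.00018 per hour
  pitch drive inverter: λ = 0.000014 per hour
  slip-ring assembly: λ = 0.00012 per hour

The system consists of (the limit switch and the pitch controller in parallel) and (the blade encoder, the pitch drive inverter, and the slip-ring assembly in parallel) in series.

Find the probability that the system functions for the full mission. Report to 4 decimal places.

0.9542

R(limit switch) = exp(−0.00040 × 720) = 0.749762
R(pitch controller) = exp(−0.00028 × 720) = 0.817422
R(blade encoder) = exp(−0.00018 × 720) = 0.878447
R(pitch drive inverter) = exp(−0.000014 × 720) = 0.989971
R(slip-ring assembly) = exp(−0.00012 × 720) = 0.917227
Parallel (limit switch and pitch controller): 1 − (1 − 0.749762)(1 − 0.817422) = 0.954312
Parallel (blade encoder, pitch drive inverter, and slip-ring assembly): 1 − (1 − 0.878447)(1 − 0.989971)(1 − 0.917227) = 0.999899
Series ([0.954312] and [0.999899]): 0.954312 × 0.999899 = 0.9542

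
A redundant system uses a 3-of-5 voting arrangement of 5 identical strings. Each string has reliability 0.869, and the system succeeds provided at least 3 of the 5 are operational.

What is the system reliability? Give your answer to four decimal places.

0.9817

R = Σ_{i=3}^{5} C(5,i) p^i (1−p)^{5−i} with p = 0.869
C(5,3)·0.869^3·0.131^2 = 0.112616
C(5,4)·0.869^4·0.131^1 = 0.373526
C(5,5)·0.869^5·0.131^0 = 0.495563
Sum = 0.9817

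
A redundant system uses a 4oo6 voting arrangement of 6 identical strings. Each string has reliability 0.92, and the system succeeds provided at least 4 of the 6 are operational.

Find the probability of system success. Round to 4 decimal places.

R = Σ_{i=4}^{6} C(6,i) p^i (1−p)^{6−i} with p = 0.92
C(6,4)·0.92^4·0.08^2 = 0.068774
C(6,5)·0.92^5·0.08^1 = 0.316359
C(6,6)·0.92^6·0.08^0 = 0.606355
Sum = 0.9915

0.9915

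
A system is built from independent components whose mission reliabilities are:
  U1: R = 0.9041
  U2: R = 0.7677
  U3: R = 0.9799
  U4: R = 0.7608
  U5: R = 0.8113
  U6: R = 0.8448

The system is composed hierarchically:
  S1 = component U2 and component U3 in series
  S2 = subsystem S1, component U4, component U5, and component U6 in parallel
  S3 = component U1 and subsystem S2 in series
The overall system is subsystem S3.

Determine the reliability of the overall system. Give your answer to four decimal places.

0.9025

Series (U2 and U3): 0.767700 × 0.979900 = 0.752269
Parallel ([0.752269], U4, U5, and U6): 1 − (1 − 0.752269)(1 − 0.760800)(1 − 0.811300)(1 − 0.844800) = 0.998265
Series (U1 and [0.998265]): 0.904100 × 0.998265 = 0.9025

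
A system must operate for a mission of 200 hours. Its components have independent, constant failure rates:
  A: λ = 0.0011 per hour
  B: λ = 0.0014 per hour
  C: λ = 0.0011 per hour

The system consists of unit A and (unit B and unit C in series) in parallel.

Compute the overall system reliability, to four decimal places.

0.9223

R(A) = exp(−0.0011 × 200) = 0.802519
R(B) = exp(−0.0014 × 200) = 0.755784
R(C) = exp(−0.0011 × 200) = 0.802519
Series (B and C): 0.755784 × 0.802519 = 0.606531
Parallel (A and [0.606531]): 1 − (1 − 0.802519)(1 − 0.606531) = 0.9223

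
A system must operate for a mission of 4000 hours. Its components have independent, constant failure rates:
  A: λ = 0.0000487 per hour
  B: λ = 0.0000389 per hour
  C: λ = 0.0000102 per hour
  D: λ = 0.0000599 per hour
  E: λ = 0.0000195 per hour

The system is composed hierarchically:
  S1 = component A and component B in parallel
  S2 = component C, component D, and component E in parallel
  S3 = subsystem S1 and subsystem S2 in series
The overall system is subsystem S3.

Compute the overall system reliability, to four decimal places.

R(A) = exp(−0.0000487 × 4000) = 0.822999
R(B) = exp(−0.0000389 × 4000) = 0.855901
R(C) = exp(−0.0000102 × 4000) = 0.960021
R(D) = exp(−0.0000599 × 4000) = 0.786943
R(E) = exp(−0.0000195 × 4000) = 0.924964
Parallel (A and B): 1 − (1 − 0.822999)(1 − 0.855901) = 0.974494
Parallel (C, D, and E): 1 − (1 − 0.960021)(1 − 0.786943)(1 − 0.924964) = 0.999361
Series ([0.974494] and [0.999361]): 0.974494 × 0.999361 = 0.9739

0.9739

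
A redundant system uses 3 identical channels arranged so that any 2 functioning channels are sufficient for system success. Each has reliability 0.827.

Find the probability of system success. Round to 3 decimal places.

R = Σ_{i=2}^{3} C(3,i) p^i (1−p)^{3−i} with p = 0.827
C(3,2)·0.827^2·0.173^1 = 0.35496
C(3,3)·0.827^3·0.173^0 = 0.56561
Sum = 0.921

0.921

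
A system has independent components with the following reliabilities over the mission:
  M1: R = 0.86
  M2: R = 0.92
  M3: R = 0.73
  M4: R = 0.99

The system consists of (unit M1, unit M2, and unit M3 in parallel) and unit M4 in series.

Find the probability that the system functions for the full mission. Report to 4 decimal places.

Parallel (M1, M2, and M3): 1 − (1 − 0.860000)(1 − 0.920000)(1 − 0.730000) = 0.996976
Series ([0.996976] and M4): 0.996976 × 0.990000 = 0.9870

0.9870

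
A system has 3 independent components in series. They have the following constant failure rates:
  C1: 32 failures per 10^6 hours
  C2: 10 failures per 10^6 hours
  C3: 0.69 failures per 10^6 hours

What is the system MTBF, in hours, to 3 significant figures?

Series of exponential components: λ_sys = Σ λ_i
λ_sys = 0.000032 + 0.000010 + 0.00000069 = 4.2690e-05 /h
MTBF = 1 / λ_sys = 23400 h

23400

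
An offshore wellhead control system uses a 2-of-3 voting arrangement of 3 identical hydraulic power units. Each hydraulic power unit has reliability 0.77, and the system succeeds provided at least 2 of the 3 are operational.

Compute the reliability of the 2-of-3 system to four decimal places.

R = Σ_{i=2}^{3} C(3,i) p^i (1−p)^{3−i} with p = 0.77
C(3,2)·0.77^2·0.23^1 = 0.409101
C(3,3)·0.77^3·0.23^0 = 0.456533
Sum = 0.8656

0.8656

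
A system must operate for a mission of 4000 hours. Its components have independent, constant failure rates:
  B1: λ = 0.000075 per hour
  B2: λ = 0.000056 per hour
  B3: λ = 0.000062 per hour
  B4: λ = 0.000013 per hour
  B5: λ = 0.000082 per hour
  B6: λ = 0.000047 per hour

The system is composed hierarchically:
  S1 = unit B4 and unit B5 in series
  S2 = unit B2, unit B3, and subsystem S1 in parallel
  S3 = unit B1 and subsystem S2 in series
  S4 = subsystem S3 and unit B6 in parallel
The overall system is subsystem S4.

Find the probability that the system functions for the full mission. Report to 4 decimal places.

0.9538

R(B1) = exp(−0.000075 × 4000) = 0.740818
R(B2) = exp(−0.000056 × 4000) = 0.799315
R(B3) = exp(−0.000062 × 4000) = 0.780360
R(B4) = exp(−0.000013 × 4000) = 0.949329
R(B5) = exp(−0.000082 × 4000) = 0.720363
R(B6) = exp(−0.000047 × 4000) = 0.828615
Series (B4 and B5): 0.949329 × 0.720363 = 0.683861
Parallel (B2, B3, and [0.683861]): 1 − (1 − 0.799315)(1 − 0.780360)(1 − 0.683861) = 0.986065
Series (B1 and [0.986065]): 0.740818 × 0.986065 = 0.730495
Parallel ([0.730495] and B6): 1 − (1 − 0.730495)(1 − 0.828615) = 0.9538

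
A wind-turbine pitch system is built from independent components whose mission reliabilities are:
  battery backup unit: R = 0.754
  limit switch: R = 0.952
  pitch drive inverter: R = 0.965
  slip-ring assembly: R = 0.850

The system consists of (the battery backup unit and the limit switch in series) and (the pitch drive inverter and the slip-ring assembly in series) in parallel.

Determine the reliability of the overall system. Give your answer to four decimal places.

0.9493

Series (battery backup unit and limit switch): 0.754000 × 0.952000 = 0.717808
Series (pitch drive inverter and slip-ring assembly): 0.965000 × 0.850000 = 0.820250
Parallel ([0.717808] and [0.820250]): 1 − (1 − 0.717808)(1 − 0.820250) = 0.9493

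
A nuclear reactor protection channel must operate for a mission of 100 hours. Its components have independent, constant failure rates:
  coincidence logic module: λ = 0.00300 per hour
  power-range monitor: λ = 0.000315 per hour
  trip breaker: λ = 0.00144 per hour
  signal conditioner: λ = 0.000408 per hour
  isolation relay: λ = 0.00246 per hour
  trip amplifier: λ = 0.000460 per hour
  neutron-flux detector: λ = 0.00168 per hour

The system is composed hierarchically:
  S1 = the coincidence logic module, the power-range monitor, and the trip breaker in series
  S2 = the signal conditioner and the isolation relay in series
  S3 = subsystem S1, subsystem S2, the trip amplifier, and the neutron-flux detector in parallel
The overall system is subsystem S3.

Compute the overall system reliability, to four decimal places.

0.9993

R(coincidence logic module) = exp(−0.00300 × 100) = 0.740818
R(power-range monitor) = exp(−0.000315 × 100) = 0.968991
R(trip breaker) = exp(−0.00144 × 100) = 0.865888
R(signal conditioner) = exp(−0.000408 × 100) = 0.960021
R(isolation relay) = exp(−0.00246 × 100) = 0.781922
R(trip amplifier) = exp(−0.000460 × 100) = 0.955042
R(neutron-flux detector) = exp(−0.00168 × 100) = 0.845354
Series (coincidence logic module, power-range monitor, and trip breaker): 0.740818 × 0.968991 × 0.865888 = 0.621574
Series (signal conditioner and isolation relay): 0.960021 × 0.781922 = 0.750662
Parallel ([0.621574], [0.750662], trip amplifier, and neutron-flux detector): 1 − (1 − 0.621574)(1 − 0.750662)(1 − 0.955042)(1 − 0.845354) = 0.9993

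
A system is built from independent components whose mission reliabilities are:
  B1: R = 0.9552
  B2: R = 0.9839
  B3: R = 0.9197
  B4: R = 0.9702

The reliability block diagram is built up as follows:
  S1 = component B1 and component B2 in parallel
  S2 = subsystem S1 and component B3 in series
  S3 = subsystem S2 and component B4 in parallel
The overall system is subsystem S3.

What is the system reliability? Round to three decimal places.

Parallel (B1 and B2): 1 − (1 − 0.95520)(1 − 0.98390) = 0.99928
Series ([0.99928] and B3): 0.99928 × 0.91970 = 0.91904
Parallel ([0.91904] and B4): 1 − (1 − 0.91904)(1 − 0.97020) = 0.998

0.998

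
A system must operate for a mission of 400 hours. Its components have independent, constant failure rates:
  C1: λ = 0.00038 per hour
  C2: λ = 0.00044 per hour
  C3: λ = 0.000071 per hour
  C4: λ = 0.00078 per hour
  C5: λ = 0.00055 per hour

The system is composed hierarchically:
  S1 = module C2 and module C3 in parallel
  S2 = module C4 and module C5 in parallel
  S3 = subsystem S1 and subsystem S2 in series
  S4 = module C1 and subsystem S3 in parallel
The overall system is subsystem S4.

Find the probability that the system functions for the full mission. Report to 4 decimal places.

R(C1) = exp(−0.00038 × 400) = 0.858988
R(C2) = exp(−0.00044 × 400) = 0.838618
R(C3) = exp(−0.000071 × 400) = 0.971999
R(C4) = exp(−0.00078 × 400) = 0.731982
R(C5) = exp(−0.00055 × 400) = 0.802519
Parallel (C2 and C3): 1 − (1 − 0.838618)(1 − 0.971999) = 0.995481
Parallel (C4 and C5): 1 − (1 − 0.731982)(1 − 0.802519) = 0.947072
Series ([0.995481] and [0.947072]): 0.995481 × 0.947072 = 0.942792
Parallel (C1 and [0.942792]): 1 − (1 − 0.858988)(1 − 0.942792) = 0.9919

0.9919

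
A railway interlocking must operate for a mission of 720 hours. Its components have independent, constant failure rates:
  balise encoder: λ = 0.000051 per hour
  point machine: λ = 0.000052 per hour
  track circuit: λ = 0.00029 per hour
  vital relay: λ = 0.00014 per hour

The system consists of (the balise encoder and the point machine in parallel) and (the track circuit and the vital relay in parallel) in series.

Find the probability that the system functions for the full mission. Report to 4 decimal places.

R(balise encoder) = exp(−0.000051 × 720) = 0.963946
R(point machine) = exp(−0.000052 × 720) = 0.963252
R(track circuit) = exp(−0.00029 × 720) = 0.811558
R(vital relay) = exp(−0.00014 × 720) = 0.904114
Parallel (balise encoder and point machine): 1 − (1 − 0.963946)(1 − 0.963252) = 0.998675
Parallel (track circuit and vital relay): 1 − (1 − 0.811558)(1 − 0.904114) = 0.981931
Series ([0.998675] and [0.981931]): 0.998675 × 0.981931 = 0.9806

0.9806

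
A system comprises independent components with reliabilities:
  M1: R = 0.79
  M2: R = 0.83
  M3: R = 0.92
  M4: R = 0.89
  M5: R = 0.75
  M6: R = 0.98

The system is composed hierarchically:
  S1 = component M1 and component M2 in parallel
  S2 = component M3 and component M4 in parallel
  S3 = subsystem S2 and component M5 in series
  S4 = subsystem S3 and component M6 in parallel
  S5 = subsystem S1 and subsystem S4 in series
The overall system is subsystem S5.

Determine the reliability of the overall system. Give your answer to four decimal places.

Parallel (M1 and M2): 1 − (1 − 0.790000)(1 − 0.830000) = 0.964300
Parallel (M3 and M4): 1 − (1 − 0.920000)(1 − 0.890000) = 0.991200
Series ([0.991200] and M5): 0.991200 × 0.750000 = 0.743400
Parallel ([0.743400] and M6): 1 − (1 − 0.743400)(1 − 0.980000) = 0.994868
Series ([0.964300] and [0.994868]): 0.964300 × 0.994868 = 0.9594

0.9594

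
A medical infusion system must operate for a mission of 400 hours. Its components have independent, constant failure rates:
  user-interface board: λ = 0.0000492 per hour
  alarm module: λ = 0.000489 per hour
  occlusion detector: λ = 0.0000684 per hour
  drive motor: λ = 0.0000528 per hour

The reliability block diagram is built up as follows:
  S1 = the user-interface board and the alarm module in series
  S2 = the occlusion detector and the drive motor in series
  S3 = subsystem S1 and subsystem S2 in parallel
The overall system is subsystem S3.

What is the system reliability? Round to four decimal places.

R(user-interface board) = exp(−0.0000492 × 400) = 0.980512
R(alarm module) = exp(−0.000489 × 400) = 0.822341
R(occlusion detector) = exp(−0.0000684 × 400) = 0.973011
R(drive motor) = exp(−0.0000528 × 400) = 0.979101
Series (user-interface board and alarm module): 0.980512 × 0.822341 = 0.806315
Series (occlusion detector and drive motor): 0.973011 × 0.979101 = 0.952676
Parallel ([0.806315] and [0.952676]): 1 − (1 − 0.806315)(1 − 0.952676) = 0.9908

0.9908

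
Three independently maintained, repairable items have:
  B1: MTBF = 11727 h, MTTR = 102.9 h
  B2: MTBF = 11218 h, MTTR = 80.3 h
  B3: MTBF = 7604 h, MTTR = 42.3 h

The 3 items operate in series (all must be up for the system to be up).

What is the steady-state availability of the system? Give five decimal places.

0.97881

A(B1) = MTBF/(MTBF+MTTR) = 11727/(11727+102.9) = 0.991302
A(B2) = MTBF/(MTBF+MTTR) = 11218/(11218+80.3) = 0.992893
A(B3) = MTBF/(MTBF+MTTR) = 7604/(7604+42.3) = 0.994468
Series availability: 0.991302 × 0.992893 × 0.994468 = 0.97881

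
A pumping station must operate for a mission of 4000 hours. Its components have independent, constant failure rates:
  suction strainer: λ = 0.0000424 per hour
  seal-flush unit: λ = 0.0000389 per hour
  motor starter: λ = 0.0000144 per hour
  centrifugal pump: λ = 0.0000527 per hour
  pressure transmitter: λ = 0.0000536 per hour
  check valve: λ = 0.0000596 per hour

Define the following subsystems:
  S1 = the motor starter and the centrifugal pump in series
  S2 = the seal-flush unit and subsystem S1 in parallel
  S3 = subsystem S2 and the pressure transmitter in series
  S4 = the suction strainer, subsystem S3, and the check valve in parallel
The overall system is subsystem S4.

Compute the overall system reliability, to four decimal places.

R(suction strainer) = exp(−0.0000424 × 4000) = 0.844002
R(seal-flush unit) = exp(−0.0000389 × 4000) = 0.855901
R(motor starter) = exp(−0.0000144 × 4000) = 0.944027
R(centrifugal pump) = exp(−0.0000527 × 4000) = 0.809936
R(pressure transmitter) = exp(−0.0000536 × 4000) = 0.807026
R(check valve) = exp(−0.0000596 × 4000) = 0.787887
Series (motor starter and centrifugal pump): 0.944027 × 0.809936 = 0.764601
Parallel (seal-flush unit and [0.764601]): 1 − (1 − 0.855901)(1 − 0.764601) = 0.966079
Series ([0.966079] and pressure transmitter): 0.966079 × 0.807026 = 0.779651
Parallel (suction strainer, [0.779651], and check valve): 1 − (1 − 0.844002)(1 − 0.779651)(1 − 0.787887) = 0.9927

0.9927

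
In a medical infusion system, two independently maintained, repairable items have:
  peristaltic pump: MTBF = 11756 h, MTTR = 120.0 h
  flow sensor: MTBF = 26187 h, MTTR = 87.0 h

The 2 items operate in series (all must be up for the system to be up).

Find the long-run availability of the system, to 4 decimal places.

A(peristaltic pump) = MTBF/(MTBF+MTTR) = 11756/(11756+120.0) = 0.989896
A(flow sensor) = MTBF/(MTBF+MTTR) = 26187/(26187+87.0) = 0.996689
Series availability: 0.989896 × 0.996689 = 0.9866

0.9866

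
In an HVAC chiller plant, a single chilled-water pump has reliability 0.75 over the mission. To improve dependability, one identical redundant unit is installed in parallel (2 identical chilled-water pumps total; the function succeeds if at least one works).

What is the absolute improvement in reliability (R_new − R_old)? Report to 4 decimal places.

R_before = 0.75
R_after = 1 − (1 − 0.75)^2 = 0.9375
ΔR = 0.9375 − 0.75 = 0.1875

0.1875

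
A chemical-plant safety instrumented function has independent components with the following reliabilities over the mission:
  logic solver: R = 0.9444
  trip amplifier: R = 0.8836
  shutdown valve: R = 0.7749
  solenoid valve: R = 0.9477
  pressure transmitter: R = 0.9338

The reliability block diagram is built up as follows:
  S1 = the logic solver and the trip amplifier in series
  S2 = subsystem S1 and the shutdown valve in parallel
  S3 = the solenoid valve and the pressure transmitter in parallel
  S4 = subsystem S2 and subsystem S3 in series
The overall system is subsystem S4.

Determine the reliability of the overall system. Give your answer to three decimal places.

Series (logic solver and trip amplifier): 0.94440 × 0.88360 = 0.83447
Parallel ([0.83447] and shutdown valve): 1 − (1 − 0.83447)(1 − 0.77490) = 0.96274
Parallel (solenoid valve and pressure transmitter): 1 − (1 − 0.94770)(1 − 0.93380) = 0.99654
Series ([0.96274] and [0.99654]): 0.96274 × 0.99654 = 0.959

0.959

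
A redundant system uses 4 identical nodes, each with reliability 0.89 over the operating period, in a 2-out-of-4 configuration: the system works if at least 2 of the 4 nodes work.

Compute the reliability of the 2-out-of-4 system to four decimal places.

0.9951

R = Σ_{i=2}^{4} C(4,i) p^i (1−p)^{4−i} with p = 0.89
C(4,2)·0.89^2·0.11^2 = 0.057506
C(4,3)·0.89^3·0.11^1 = 0.310186
C(4,4)·0.89^4·0.11^0 = 0.627422
Sum = 0.9951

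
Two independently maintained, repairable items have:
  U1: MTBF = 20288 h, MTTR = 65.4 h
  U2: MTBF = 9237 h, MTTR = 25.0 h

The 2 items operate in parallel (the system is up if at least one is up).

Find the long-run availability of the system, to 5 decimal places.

A(U1) = MTBF/(MTBF+MTTR) = 20288/(20288+65.4) = 0.996787
A(U2) = MTBF/(MTBF+MTTR) = 9237/(9237+25.0) = 0.997301
Parallel availability: 1 − (1 − 0.996787)(1 − 0.997301) = 0.99999

0.99999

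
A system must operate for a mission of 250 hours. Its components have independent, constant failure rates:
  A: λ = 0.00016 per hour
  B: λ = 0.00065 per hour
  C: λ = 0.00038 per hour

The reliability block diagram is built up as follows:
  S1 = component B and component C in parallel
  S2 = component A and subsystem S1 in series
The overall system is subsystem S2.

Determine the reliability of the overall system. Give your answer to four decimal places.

0.9477

R(A) = exp(−0.00016 × 250) = 0.960789
R(B) = exp(−0.00065 × 250) = 0.850016
R(C) = exp(−0.00038 × 250) = 0.909373
Parallel (B and C): 1 − (1 − 0.850016)(1 − 0.909373) = 0.986407
Series (A and [0.986407]): 0.960789 × 0.986407 = 0.9477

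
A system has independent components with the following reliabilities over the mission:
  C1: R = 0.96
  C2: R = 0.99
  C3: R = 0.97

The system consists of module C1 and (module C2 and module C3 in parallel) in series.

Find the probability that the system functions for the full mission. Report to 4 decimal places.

Parallel (C2 and C3): 1 − (1 − 0.990000)(1 − 0.970000) = 0.999700
Series (C1 and [0.999700]): 0.960000 × 0.999700 = 0.9597

0.9597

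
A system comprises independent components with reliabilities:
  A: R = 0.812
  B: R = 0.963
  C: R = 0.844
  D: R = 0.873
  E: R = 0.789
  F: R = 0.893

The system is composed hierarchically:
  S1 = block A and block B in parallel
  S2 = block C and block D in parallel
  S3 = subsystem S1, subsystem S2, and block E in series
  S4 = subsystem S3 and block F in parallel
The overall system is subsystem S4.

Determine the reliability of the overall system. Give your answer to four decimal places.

0.9752

Parallel (A and B): 1 − (1 − 0.812000)(1 − 0.963000) = 0.993044
Parallel (C and D): 1 − (1 − 0.844000)(1 − 0.873000) = 0.980188
Series ([0.993044], [0.980188], and E): 0.993044 × 0.980188 × 0.789000 = 0.767989
Parallel ([0.767989] and F): 1 − (1 − 0.767989)(1 − 0.893000) = 0.9752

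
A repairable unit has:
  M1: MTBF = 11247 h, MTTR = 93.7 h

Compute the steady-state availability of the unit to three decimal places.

0.992

A(M1) = MTBF/(MTBF+MTTR) = 11247/(11247+93.7) = 0.992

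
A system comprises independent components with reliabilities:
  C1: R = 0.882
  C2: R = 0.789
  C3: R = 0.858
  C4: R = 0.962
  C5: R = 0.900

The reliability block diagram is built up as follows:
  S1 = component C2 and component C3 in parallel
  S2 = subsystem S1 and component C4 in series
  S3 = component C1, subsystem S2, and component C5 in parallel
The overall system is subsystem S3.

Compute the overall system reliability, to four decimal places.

0.9992

Parallel (C2 and C3): 1 − (1 − 0.789000)(1 − 0.858000) = 0.970038
Series ([0.970038] and C4): 0.970038 × 0.962000 = 0.933177
Parallel (C1, [0.933177], and C5): 1 − (1 − 0.882000)(1 − 0.933177)(1 − 0.900000) = 0.9992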